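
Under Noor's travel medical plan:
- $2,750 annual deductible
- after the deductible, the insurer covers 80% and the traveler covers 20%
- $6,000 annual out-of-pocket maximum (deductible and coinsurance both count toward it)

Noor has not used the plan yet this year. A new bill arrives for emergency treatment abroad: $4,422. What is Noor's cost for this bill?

$3,084.40

Deductible not yet touched, so the first $2,750 of the bill goes to the deductible.
That leaves $4,422 − $2,750 = $1,672 for coinsurance.
Traveler's 20% share of $1,672 is $334.40.
So the traveler owes $2,750 + $334.40 = $3,084.40 before any cap.
Year-to-date out-of-pocket becomes $0 + $3,084.40 = $3,084.40, still under the $6,000 maximum, so no cap applies.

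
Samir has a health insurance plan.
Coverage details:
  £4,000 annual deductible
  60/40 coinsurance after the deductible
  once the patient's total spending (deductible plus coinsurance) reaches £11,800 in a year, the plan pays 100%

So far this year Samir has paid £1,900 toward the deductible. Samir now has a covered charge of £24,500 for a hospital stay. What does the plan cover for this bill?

£14,600

£1,900 of the £4,000 deductible is already met, leaving £2,100.
After the £2,100 deductible portion, £24,500 − £2,100 = £22,400 is subject to coinsurance.
40% of £22,400 = £8,960 falls to the patient.
So the patient owes £2,100 + £8,960 = £11,060 before any cap.
Adding £11,060 to the £1,900 already spent would give £12,960, which exceeds the £11,800 cap; the patient pays just £11,800 − £1,900 = £9,900.
The plan picks up £24,500 − £9,900 = £14,600.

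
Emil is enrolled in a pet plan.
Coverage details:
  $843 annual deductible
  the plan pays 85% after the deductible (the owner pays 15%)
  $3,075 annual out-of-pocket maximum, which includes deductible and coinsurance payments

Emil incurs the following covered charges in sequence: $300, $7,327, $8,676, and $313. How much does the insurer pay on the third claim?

Bill 1, $300: all of it applies to the deductible. Owner owes $300 (running OOP $300). Plan pays $300 − $300 = $0.
Bill 2, $7,327: $543 finishes the deductible; $6,784 goes to coinsurance; owner's 15% is $1,017.60. Owner owes $1,560.60 (running OOP $1,860.60). Insurer: $7,327 − $1,560.60 = $5,766.40.
Bill 3, $8,676: deductible already satisfied, so owner's share is 15% × $8,676 = $1,301.40. Adding that to $1,860.60 gives $3,162, past the $3,075 cap; owner pays only $3,075 − $1,860.60 = $1,214.40. Plan pays $8,676 − $1,214.40 = $7,461.60.

$7,461.60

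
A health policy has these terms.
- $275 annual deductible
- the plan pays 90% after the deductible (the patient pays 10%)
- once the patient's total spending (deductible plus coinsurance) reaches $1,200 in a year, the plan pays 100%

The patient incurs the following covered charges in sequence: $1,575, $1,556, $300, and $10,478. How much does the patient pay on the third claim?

$30

#1 ($1,575): $275 to deductible, leaving $1,300; 10% of $1,300 = $130. Patient pays $405; OOP now $405.
#2 ($1,556): deductible met; 10% of $1,556 = $155.60. Patient pays $155.60; OOP now $560.60.
#3 ($300): deductible already satisfied, so patient's share is 10% × $300 = $30. Cost to patient: $30. OOP to date $590.60.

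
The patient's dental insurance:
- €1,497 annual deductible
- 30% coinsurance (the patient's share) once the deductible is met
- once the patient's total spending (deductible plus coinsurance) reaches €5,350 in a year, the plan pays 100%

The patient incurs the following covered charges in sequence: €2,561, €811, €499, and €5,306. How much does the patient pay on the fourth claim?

€1,591.80

Claim 1 (€2,561): deductible takes €1,497, €1,064 remains; coinsurance €1,064 × 30% = €319.20. Patient owes €1,816.20 (running OOP €1,816.20).
Claim 2 (€811): 30% coinsurance on €811 = €243.30. Patient pays €243.30; OOP now €2,059.50.
Claim 3 (€499): deductible met; 30% of €499 = €149.70. Patient pays €149.70; OOP now €2,209.20.
Claim 4 (€5,306): deductible met; 30% of €5,306 = €1,591.80. Cost to patient: €1,591.80. OOP to date €3,801.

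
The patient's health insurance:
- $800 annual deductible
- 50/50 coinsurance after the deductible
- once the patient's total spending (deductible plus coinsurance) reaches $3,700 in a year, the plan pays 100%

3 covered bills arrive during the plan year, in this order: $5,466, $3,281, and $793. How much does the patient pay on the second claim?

$567

Bill 1, $5,466: deductible takes $800, $4,666 remains; patient's 50% is $2,333. Patient owes $3,133 (running OOP $3,133).
Bill 2, $3,281: deductible met; 50% of $3,281 = $1,640.50. Adding that to $3,133 gives $4,773.50, past the $3,700 cap; patient pays only $3,700 − $3,133 = $567.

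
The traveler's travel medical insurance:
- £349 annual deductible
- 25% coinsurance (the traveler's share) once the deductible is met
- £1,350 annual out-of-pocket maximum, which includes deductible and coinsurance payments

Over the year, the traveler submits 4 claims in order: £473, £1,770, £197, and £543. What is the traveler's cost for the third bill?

£49.25

#1 (£473): deductible takes £349, £124 remains; 25% of £124 = £31. Traveler owes £380 (running OOP £380).
#2 (£1,770): deductible already satisfied, so traveler's share is 25% × £1,770 = £442.50. Cost to traveler: £442.50. OOP to date £822.50.
#3 (£197): 25% coinsurance on £197 = £49.25. Traveler pays £49.25; OOP now £871.75.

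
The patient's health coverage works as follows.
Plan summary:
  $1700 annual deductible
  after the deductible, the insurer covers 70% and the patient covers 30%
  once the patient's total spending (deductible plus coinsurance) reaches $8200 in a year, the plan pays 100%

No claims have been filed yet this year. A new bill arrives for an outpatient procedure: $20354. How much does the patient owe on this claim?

The full $1700 deductible is still open; $1700 of this bill applies to it.
After the $1700 deductible portion, $20354 − $1700 = $18654 is subject to coinsurance.
Patient's 30% share of $18654 is $5596.20.
So the patient owes $1700 + $5596.20 = $7296.20 before any cap.
Total out-of-pocket so far would be $0 + $7296.20 = $7296.20, below the $8200 cap — no reduction.

$7296.20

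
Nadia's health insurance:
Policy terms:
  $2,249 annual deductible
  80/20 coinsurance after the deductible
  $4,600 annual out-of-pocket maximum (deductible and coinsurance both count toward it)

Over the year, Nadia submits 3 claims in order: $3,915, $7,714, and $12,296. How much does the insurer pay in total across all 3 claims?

Bill 1, $3,915: deductible takes $2,249, $1,666 remains; coinsurance $1,666 × 20% = $333.20. Patient owes $2,582.20 (running OOP $2,582.20). Plan pays $3,915 − $2,582.20 = $1,332.80.
Bill 2, $7,714: 20% coinsurance on $7,714 = $1,542.80. Patient pays $1,542.80; OOP now $4,125. Insurer: $7,714 − $1,542.80 = $6,171.20.
Bill 3, $12,296: 20% coinsurance on $12,296 = $2,459.20. OOP would hit $6,584.20 > $4,600, so the cap limits the patient to $4,600 − $4,125 = $475. Insurer: $12,296 − $475 = $11,821.
Insurer total: $1,332.80 + $6,171.20 + $11,821 = $19,325.

$19,325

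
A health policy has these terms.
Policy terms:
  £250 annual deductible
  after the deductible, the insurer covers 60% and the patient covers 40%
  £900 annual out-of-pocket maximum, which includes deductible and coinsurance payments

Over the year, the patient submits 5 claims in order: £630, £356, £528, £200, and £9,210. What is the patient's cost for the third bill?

£211.20

Claim 1 — £630: deductible takes £250, £380 remains; 40% of £380 = £152. Patient pays £402; OOP now £402.
Claim 2 — £356: deductible met; 40% of £356 = £142.40. Patient owes £142.40 (running OOP £544.40).
Claim 3 — £528: deductible met; 40% of £528 = £211.20. Patient pays £211.20; OOP now £755.60.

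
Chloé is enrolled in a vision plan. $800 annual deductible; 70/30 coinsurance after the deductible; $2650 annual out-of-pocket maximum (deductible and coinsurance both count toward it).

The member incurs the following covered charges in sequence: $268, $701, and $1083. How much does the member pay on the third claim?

$324.90

Claim 1 — $268: all of it applies to the deductible. Cost to member: $268. OOP to date $268.
Claim 2 — $701: deductible takes $532, $169 remains; 30% of $169 = $50.70. Member owes $582.70 (running OOP $850.70).
Claim 3 — $1083: 30% coinsurance on $1083 = $324.90. Member pays $324.90; OOP now $1175.60.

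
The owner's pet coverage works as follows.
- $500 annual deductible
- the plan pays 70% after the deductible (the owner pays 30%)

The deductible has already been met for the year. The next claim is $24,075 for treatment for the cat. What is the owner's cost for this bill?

With the deductible met, the entire $24,075 is subject to coinsurance.
Owner's 30% share of $24,075 is $7,222.50.

$7,222.50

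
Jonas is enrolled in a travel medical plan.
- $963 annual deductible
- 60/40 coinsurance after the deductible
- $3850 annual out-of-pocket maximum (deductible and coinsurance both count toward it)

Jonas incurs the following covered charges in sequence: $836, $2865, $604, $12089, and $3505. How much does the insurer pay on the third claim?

$362.40

Claim 1 ($836): entire amount goes to the deductible. Traveler owes $836 (running OOP $836). Plan pays $836 − $836 = $0.
Claim 2 ($2865): $127 to deductible, leaving $2738; traveler's 40% is $1095.20. Traveler owes $1222.20 (running OOP $2058.20). Insurer: $2865 − $1222.20 = $1642.80.
Claim 3 ($604): deductible met; 40% of $604 = $241.60. Traveler owes $241.60 (running OOP $2299.80). Insurer: $604 − $241.60 = $362.40.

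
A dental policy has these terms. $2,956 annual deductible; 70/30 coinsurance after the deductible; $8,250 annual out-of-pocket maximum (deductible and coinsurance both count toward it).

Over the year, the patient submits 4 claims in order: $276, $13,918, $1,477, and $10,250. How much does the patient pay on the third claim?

$443.10

#1 ($276): all of it applies to the deductible. Patient pays $276; OOP now $276.
#2 ($13,918): $2,680 finishes the deductible; $11,238 goes to coinsurance; patient's 30% is $3,371.40. Patient owes $6,051.40 (running OOP $6,327.40).
#3 ($1,477): deductible met; 30% of $1,477 = $443.10. Patient owes $443.10 (running OOP $6,770.50).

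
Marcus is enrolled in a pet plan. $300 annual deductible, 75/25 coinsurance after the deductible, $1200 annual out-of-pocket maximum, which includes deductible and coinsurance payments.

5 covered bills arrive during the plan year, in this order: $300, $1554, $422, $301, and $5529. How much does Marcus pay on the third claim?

$105.50

Claim 1 ($300): all of it applies to the deductible. Owner owes $300 (running OOP $300).
Claim 2 ($1554): deductible already satisfied, so owner's share is 25% × $1554 = $388.50. Owner owes $388.50 (running OOP $688.50).
Claim 3 ($422): deductible met; 25% of $422 = $105.50. Cost to owner: $105.50. OOP to date $794.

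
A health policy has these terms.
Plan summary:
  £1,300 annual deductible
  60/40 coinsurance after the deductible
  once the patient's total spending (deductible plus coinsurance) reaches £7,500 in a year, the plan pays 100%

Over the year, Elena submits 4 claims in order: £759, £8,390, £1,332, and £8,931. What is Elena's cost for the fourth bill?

#1 (£759): all of it applies to the deductible. Patient owes £759 (running OOP £759).
#2 (£8,390): £541 to deductible, leaving £7,849; patient's 40% is £3,139.60. Cost to patient: £3,680.60. OOP to date £4,439.60.
#3 (£1,332): deductible met; 40% of £1,332 = £532.80. Patient owes £532.80 (running OOP £4,972.40).
#4 (£8,931): 40% coinsurance on £8,931 = £3,572.40. Adding that to £4,972.40 gives £8,544.80, past the £7,500 cap; patient pays only £7,500 − £4,972.40 = £2,527.60.

£2,527.60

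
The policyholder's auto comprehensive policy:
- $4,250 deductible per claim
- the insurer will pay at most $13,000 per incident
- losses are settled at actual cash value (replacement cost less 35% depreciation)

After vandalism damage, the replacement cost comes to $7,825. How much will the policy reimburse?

$836.25

Actual cash value after 35% depreciation: $7,825 × 65% = $5,086.25.
Less the $4,250 deductible: $5,086.25 − $4,250 = $836.25.
That's under the $13,000 cap, so the insurer reimburses the full $836.25.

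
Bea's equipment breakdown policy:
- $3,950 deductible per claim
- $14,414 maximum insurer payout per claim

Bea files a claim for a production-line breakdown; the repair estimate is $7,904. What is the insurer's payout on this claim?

$3,954

Subtract the deductible: $7,904 − $3,950 = $3,954.
$3,954 is within the $14,414 limit, so the insurer pays $3,954.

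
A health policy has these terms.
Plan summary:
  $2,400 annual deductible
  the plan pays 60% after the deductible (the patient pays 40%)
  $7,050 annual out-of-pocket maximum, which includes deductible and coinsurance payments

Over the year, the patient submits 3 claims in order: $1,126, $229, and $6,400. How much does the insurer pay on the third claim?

$3,213

Claim 1 — $1,126: fully absorbed by the deductible. Patient pays $1,126; OOP now $1,126. Insurer: $1,126 − $1,126 = $0.
Claim 2 — $229: all of it applies to the deductible. Cost to patient: $229. OOP to date $1,355. Plan pays $229 − $229 = $0.
Claim 3 — $6,400: $1,045 finishes the deductible; $5,355 goes to coinsurance; coinsurance $5,355 × 40% = $2,142. Patient pays $3,187; OOP now $4,542. Plan pays $6,400 − $3,187 = $3,213.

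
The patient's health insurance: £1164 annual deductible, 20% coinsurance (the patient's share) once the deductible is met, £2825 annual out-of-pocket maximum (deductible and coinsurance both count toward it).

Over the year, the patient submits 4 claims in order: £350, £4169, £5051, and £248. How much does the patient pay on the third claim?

#1 (£350): entire amount goes to the deductible. Patient owes £350 (running OOP £350).
#2 (£4169): £814 to deductible, leaving £3355; 20% of £3355 = £671. Patient owes £1485 (running OOP £1835).
#3 (£5051): 20% coinsurance on £5051 = £1010.20. That would push OOP to £2845.20, over the £2825 cap, so patient pays £2825 − £1835 = £990.

£990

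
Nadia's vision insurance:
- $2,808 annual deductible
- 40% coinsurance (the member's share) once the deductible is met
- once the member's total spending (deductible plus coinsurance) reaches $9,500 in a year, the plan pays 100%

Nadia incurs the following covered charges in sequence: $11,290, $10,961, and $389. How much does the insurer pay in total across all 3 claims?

$13,140

Bill 1, $11,290: $2,808 finishes the deductible; $8,482 goes to coinsurance; member's 40% is $3,392.80. Member pays $6,200.80; OOP now $6,200.80. Insurer: $11,290 − $6,200.80 = $5,089.20.
Bill 2, $10,961: 40% coinsurance on $10,961 = $4,384.40. That would push OOP to $10,585.20, over the $9,500 cap, so member pays $9,500 − $6,200.80 = $3,299.20. Insurer: $10,961 − $3,299.20 = $7,661.80.
Bill 3, $389: deductible already satisfied, so member's share is 40% × $389 = $155.60. OOP would hit $9,655.60 > $9,500, so the cap limits the member to $9,500 − $9,500 = $0. Insurer: $389 − $0 = $389.
Insurer total: $5,089.20 + $7,661.80 + $389 = $13,140.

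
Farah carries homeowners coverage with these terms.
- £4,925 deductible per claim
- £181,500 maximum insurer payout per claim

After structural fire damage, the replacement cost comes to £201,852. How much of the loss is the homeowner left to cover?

After the deductible, £201,852 − £4,925 = £196,927 remains.
The £181,500 per-incident cap binds; insurer pays £181,500.
Out of pocket: £201,852 − £181,500 = £20,352.

£20,352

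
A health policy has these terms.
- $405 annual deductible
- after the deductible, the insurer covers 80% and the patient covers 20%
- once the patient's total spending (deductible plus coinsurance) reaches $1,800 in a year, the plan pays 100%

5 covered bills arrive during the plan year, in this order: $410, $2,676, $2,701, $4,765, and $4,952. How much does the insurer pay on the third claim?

$2,160.80

#1 ($410): deductible takes $405, $5 remains; patient's 20% is $1. Patient pays $406; OOP now $406. Plan pays $410 − $406 = $4.
#2 ($2,676): 20% coinsurance on $2,676 = $535.20. Patient owes $535.20 (running OOP $941.20). Insurer: $2,676 − $535.20 = $2,140.80.
#3 ($2,701): 20% coinsurance on $2,701 = $540.20. Cost to patient: $540.20. OOP to date $1,481.40. Insurer: $2,701 − $540.20 = $2,160.80.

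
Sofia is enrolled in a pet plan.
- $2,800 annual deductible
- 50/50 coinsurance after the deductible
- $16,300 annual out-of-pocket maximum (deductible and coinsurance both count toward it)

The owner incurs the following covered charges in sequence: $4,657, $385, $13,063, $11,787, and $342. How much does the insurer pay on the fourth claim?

$5,939.50

Bill 1, $4,657: $2,800 to deductible, leaving $1,857; coinsurance $1,857 × 50% = $928.50. Cost to owner: $3,728.50. OOP to date $3,728.50. Plan pays $4,657 − $3,728.50 = $928.50.
Bill 2, $385: 50% coinsurance on $385 = $192.50. Cost to owner: $192.50. OOP to date $3,921. Insurer: $385 − $192.50 = $192.50.
Bill 3, $13,063: deductible met; 50% of $13,063 = $6,531.50. Owner owes $6,531.50 (running OOP $10,452.50). Plan pays $13,063 − $6,531.50 = $6,531.50.
Bill 4, $11,787: 50% coinsurance on $11,787 = $5,893.50. OOP would hit $16,346 > $16,300, so the cap limits the owner to $16,300 − $10,452.50 = $5,847.50. Plan pays $11,787 − $5,847.50 = $5,939.50.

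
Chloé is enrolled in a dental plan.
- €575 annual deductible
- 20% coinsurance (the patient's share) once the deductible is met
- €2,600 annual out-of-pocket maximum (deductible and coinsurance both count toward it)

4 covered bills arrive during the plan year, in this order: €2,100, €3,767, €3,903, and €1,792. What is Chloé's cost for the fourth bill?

Claim 1 (€2,100): €575 finishes the deductible; €1,525 goes to coinsurance; patient's 20% is €305. Patient pays €880; OOP now €880.
Claim 2 (€3,767): deductible already satisfied, so patient's share is 20% × €3,767 = €753.40. Patient owes €753.40 (running OOP €1,633.40).
Claim 3 (€3,903): deductible met; 20% of €3,903 = €780.60. Cost to patient: €780.60. OOP to date €2,414.
Claim 4 (€1,792): deductible already satisfied, so patient's share is 20% × €1,792 = €358.40. Adding that to €2,414 gives €2,772.40, past the €2,600 cap; patient pays only €2,600 − €2,414 = €186.

€186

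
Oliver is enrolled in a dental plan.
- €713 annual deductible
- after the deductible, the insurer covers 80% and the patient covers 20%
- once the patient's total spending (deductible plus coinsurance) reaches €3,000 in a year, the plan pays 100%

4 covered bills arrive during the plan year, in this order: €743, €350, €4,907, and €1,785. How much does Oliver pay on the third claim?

€981.40

#1 (€743): €713 finishes the deductible; €30 goes to coinsurance; patient's 20% is €6. Patient owes €719 (running OOP €719).
#2 (€350): 20% coinsurance on €350 = €70. Cost to patient: €70. OOP to date €789.
#3 (€4,907): deductible already satisfied, so patient's share is 20% × €4,907 = €981.40. Cost to patient: €981.40. OOP to date €1,770.40.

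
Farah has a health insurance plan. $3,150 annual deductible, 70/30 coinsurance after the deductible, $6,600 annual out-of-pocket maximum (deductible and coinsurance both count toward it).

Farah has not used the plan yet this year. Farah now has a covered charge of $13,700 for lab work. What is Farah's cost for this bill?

$6,315

Nothing has been paid toward the $3,150 deductible, so the first $3,150 of this charge is applied there.
After the $3,150 deductible portion, $13,700 − $3,150 = $10,550 is subject to coinsurance.
30% of $10,550 = $3,165 falls to the patient.
That puts the patient's cost at $3,150 + $3,165 = $6,315 before any cap.
Total out-of-pocket so far would be $0 + $6,315 = $6,315, below the $6,600 cap — no reduction.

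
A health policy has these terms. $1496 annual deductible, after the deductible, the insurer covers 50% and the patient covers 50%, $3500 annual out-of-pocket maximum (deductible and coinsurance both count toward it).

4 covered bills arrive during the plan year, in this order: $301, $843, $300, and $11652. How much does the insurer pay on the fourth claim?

$9596

Claim 1 ($301): all of it applies to the deductible. Patient pays $301; OOP now $301. Plan pays $301 − $301 = $0.
Claim 2 ($843): fully absorbed by the deductible. Patient pays $843; OOP now $1144. Plan pays $843 − $843 = $0.
Claim 3 ($300): entire amount goes to the deductible. Patient owes $300 (running OOP $1444). Plan pays $300 − $300 = $0.
Claim 4 ($11652): deductible takes $52, $11600 remains; coinsurance $11600 × 50% = $5800. Deductible plus coinsurance: $52 + $5800 = $5852. OOP would hit $7296 > $3500, so the cap limits the patient to $3500 − $1444 = $2056. Plan pays $11652 − $2056 = $9596.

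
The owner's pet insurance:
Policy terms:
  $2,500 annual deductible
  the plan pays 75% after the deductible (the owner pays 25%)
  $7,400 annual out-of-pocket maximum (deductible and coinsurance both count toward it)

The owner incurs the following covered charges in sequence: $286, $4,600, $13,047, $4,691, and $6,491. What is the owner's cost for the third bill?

$3,261.75

Claim 1 ($286): entire amount goes to the deductible. Cost to owner: $286. OOP to date $286.
Claim 2 ($4,600): deductible takes $2,214, $2,386 remains; owner's 25% is $596.50. Owner owes $2,810.50 (running OOP $3,096.50).
Claim 3 ($13,047): deductible met; 25% of $13,047 = $3,261.75. Cost to owner: $3,261.75. OOP to date $6,358.25.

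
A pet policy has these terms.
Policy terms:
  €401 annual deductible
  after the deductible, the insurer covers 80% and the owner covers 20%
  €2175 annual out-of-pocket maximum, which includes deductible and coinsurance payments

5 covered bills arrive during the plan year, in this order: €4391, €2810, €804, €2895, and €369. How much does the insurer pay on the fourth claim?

Claim 1 (€4391): deductible takes €401, €3990 remains; coinsurance €3990 × 20% = €798. Cost to owner: €1199. OOP to date €1199. Insurer: €4391 − €1199 = €3192.
Claim 2 (€2810): deductible already satisfied, so owner's share is 20% × €2810 = €562. Cost to owner: €562. OOP to date €1761. Insurer: €2810 − €562 = €2248.
Claim 3 (€804): deductible already satisfied, so owner's share is 20% × €804 = €160.80. Cost to owner: €160.80. OOP to date €1921.80. Plan pays €804 − €160.80 = €643.20.
Claim 4 (€2895): deductible already satisfied, so owner's share is 20% × €2895 = €579. That would push OOP to €2500.80, over the €2175 cap, so owner pays €2175 − €1921.80 = €253.20. Plan pays €2895 − €253.20 = €2641.80.

€2641.80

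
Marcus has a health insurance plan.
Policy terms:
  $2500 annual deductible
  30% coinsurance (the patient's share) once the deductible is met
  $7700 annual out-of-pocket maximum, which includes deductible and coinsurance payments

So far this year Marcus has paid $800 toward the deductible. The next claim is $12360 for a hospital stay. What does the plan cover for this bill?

$7462

$800 of the $2500 deductible is already met, leaving $1700.
The remaining $10660 (= $12360 − $1700) moves to coinsurance.
30% of $10660 = $3198 falls to the patient.
So the patient owes $1700 + $3198 = $4898 before any cap.
Cumulative spending $800 + $4898 = $5698 stays under the $7700 maximum.
The plan picks up $12360 − $4898 = $7462.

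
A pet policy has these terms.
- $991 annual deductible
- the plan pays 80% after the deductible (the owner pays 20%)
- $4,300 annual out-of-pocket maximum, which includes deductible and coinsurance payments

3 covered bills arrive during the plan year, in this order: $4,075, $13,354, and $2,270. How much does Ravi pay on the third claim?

#1 ($4,075): deductible takes $991, $3,084 remains; owner's 20% is $616.80. Owner owes $1,607.80 (running OOP $1,607.80).
#2 ($13,354): deductible met; 20% of $13,354 = $2,670.80. Owner pays $2,670.80; OOP now $4,278.60.
#3 ($2,270): deductible met; 20% of $2,270 = $454. Adding that to $4,278.60 gives $4,732.60, past the $4,300 cap; owner pays only $4,300 − $4,278.60 = $21.40.

$21.40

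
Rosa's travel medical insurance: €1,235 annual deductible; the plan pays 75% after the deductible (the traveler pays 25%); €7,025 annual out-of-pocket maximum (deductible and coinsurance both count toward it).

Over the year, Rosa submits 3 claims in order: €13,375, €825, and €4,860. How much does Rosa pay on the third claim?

€1,215

Bill 1, €13,375: deductible takes €1,235, €12,140 remains; 25% of €12,140 = €3,035. Cost to traveler: €4,270. OOP to date €4,270.
Bill 2, €825: deductible already satisfied, so traveler's share is 25% × €825 = €206.25. Cost to traveler: €206.25. OOP to date €4,476.25.
Bill 3, €4,860: deductible already satisfied, so traveler's share is 25% × €4,860 = €1,215. Cost to traveler: €1,215. OOP to date €5,691.25.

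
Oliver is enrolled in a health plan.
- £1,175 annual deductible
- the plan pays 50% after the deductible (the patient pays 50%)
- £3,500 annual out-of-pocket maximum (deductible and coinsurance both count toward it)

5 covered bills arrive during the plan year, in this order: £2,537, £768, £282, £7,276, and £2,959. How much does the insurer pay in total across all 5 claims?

£10,322

#1 (£2,537): £1,175 to deductible, leaving £1,362; coinsurance £1,362 × 50% = £681. Patient pays £1,856; OOP now £1,856. Plan pays £2,537 − £1,856 = £681.
#2 (£768): deductible already satisfied, so patient's share is 50% × £768 = £384. Cost to patient: £384. OOP to date £2,240. Plan pays £768 − £384 = £384.
#3 (£282): 50% coinsurance on £282 = £141. Patient owes £141 (running OOP £2,381). Plan pays £282 − £141 = £141.
#4 (£7,276): deductible met; 50% of £7,276 = £3,638. Adding that to £2,381 gives £6,019, past the £3,500 cap; patient pays only £3,500 − £2,381 = £1,119. Insurer: £7,276 − £1,119 = £6,157.
#5 (£2,959): deductible already satisfied, so patient's share is 50% × £2,959 = £1,479.50. Adding that to £3,500 gives £4,979.50, past the £3,500 cap; patient pays only £3,500 − £3,500 = £0. Plan pays £2,959 − £0 = £2,959.
Insurer total = bills − patient's total = £13,822 − £3,500 = £10,322.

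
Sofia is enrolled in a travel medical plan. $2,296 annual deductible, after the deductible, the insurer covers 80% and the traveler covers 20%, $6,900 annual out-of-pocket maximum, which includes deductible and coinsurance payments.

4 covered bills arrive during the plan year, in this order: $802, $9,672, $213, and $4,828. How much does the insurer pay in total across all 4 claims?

Bill 1, $802: fully absorbed by the deductible. Traveler pays $802; OOP now $802. Insurer: $802 − $802 = $0.
Bill 2, $9,672: deductible takes $1,494, $8,178 remains; coinsurance $8,178 × 20% = $1,635.60. Traveler pays $3,129.60; OOP now $3,931.60. Insurer: $9,672 − $3,129.60 = $6,542.40.
Bill 3, $213: deductible met; 20% of $213 = $42.60. Traveler pays $42.60; OOP now $3,974.20. Insurer: $213 − $42.60 = $170.40.
Bill 4, $4,828: deductible met; 20% of $4,828 = $965.60. Traveler owes $965.60 (running OOP $4,939.80). Insurer: $4,828 − $965.60 = $3,862.40.
Insurer total = bills − traveler's total = $15,515 − $4,939.80 = $10,575.20.

$10,575.20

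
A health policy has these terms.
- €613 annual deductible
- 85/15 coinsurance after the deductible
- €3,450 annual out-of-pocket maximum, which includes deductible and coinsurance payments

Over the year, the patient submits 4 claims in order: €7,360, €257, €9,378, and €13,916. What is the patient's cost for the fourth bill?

€379.70

Claim 1 (€7,360): deductible takes €613, €6,747 remains; coinsurance €6,747 × 15% = €1,012.05. Cost to patient: €1,625.05. OOP to date €1,625.05.
Claim 2 (€257): deductible already satisfied, so patient's share is 15% × €257 = €38.55. Patient pays €38.55; OOP now €1,663.60.
Claim 3 (€9,378): deductible already satisfied, so patient's share is 15% × €9,378 = €1,406.70. Patient owes €1,406.70 (running OOP €3,070.30).
Claim 4 (€13,916): 15% coinsurance on €13,916 = €2,087.40. OOP would hit €5,157.70 > €3,450, so the cap limits the patient to €3,450 − €3,070.30 = €379.70.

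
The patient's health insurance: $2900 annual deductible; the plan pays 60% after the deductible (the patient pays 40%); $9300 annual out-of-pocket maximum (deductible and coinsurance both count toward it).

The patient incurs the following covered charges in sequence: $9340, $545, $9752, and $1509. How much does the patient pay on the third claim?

#1 ($9340): deductible takes $2900, $6440 remains; patient's 40% is $2576. Patient owes $5476 (running OOP $5476).
#2 ($545): deductible already satisfied, so patient's share is 40% × $545 = $218. Patient pays $218; OOP now $5694.
#3 ($9752): 40% coinsurance on $9752 = $3900.80. That would push OOP to $9594.80, over the $9300 cap, so patient pays $9300 − $5694 = $3606.

$3606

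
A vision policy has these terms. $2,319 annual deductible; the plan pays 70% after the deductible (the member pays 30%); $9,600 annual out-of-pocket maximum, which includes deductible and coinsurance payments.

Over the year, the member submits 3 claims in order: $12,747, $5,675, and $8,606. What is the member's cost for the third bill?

$2,450.10

#1 ($12,747): $2,319 finishes the deductible; $10,428 goes to coinsurance; 30% of $10,428 = $3,128.40. Cost to member: $5,447.40. OOP to date $5,447.40.
#2 ($5,675): deductible met; 30% of $5,675 = $1,702.50. Member pays $1,702.50; OOP now $7,149.90.
#3 ($8,606): 30% coinsurance on $8,606 = $2,581.80. OOP would hit $9,731.70 > $9,600, so the cap limits the member to $9,600 − $7,149.90 = $2,450.10.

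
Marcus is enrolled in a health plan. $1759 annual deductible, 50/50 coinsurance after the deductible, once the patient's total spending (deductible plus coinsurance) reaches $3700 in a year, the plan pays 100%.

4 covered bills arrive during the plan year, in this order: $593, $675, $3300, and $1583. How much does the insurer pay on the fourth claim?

Bill 1, $593: all of it applies to the deductible. Patient pays $593; OOP now $593. Plan pays $593 − $593 = $0.
Bill 2, $675: entire amount goes to the deductible. Patient owes $675 (running OOP $1268). Insurer: $675 − $675 = $0.
Bill 3, $3300: deductible takes $491, $2809 remains; 50% of $2809 = $1404.50. Patient owes $1895.50 (running OOP $3163.50). Plan pays $3300 − $1895.50 = $1404.50.
Bill 4, $1583: deductible already satisfied, so patient's share is 50% × $1583 = $791.50. Adding that to $3163.50 gives $3955, past the $3700 cap; patient pays only $3700 − $3163.50 = $536.50. Insurer: $1583 − $536.50 = $1046.50.

$1046.50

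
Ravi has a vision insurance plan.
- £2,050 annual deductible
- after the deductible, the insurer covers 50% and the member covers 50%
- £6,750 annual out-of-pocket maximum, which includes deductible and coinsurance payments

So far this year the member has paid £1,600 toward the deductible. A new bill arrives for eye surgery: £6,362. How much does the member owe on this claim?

Deductible still to meet: £2,050 − £1,600 = £450.
After the £450 deductible portion, £6,362 − £450 = £5,912 is subject to coinsurance.
Member's 50% share of £5,912 is £2,956.
So the member owes £450 + £2,956 = £3,406 before any cap.
Cumulative spending £1,600 + £3,406 = £5,006 stays under the £6,750 maximum.

£3,406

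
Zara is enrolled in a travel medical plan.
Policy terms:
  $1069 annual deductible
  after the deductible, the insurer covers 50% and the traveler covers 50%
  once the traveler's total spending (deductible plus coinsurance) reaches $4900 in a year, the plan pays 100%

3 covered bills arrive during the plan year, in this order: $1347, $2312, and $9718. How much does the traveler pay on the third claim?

$2536

Claim 1 — $1347: $1069 finishes the deductible; $278 goes to coinsurance; traveler's 50% is $139. Traveler pays $1208; OOP now $1208.
Claim 2 — $2312: 50% coinsurance on $2312 = $1156. Traveler pays $1156; OOP now $2364.
Claim 3 — $9718: deductible already satisfied, so traveler's share is 50% × $9718 = $4859. Adding that to $2364 gives $7223, past the $4900 cap; traveler pays only $4900 − $2364 = $2536.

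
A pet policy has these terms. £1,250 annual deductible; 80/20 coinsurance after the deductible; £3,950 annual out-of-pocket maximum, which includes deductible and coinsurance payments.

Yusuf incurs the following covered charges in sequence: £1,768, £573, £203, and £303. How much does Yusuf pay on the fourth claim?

£60.60

Claim 1 — £1,768: £1,250 to deductible, leaving £518; 20% of £518 = £103.60. Owner owes £1,353.60 (running OOP £1,353.60).
Claim 2 — £573: 20% coinsurance on £573 = £114.60. Owner pays £114.60; OOP now £1,468.20.
Claim 3 — £203: 20% coinsurance on £203 = £40.60. Owner owes £40.60 (running OOP £1,508.80).
Claim 4 — £303: deductible already satisfied, so owner's share is 20% × £303 = £60.60. Cost to owner: £60.60. OOP to date £1,569.40.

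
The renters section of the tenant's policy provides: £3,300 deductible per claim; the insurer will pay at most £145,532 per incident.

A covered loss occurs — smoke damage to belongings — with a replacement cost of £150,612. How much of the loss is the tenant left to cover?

After the deductible, £150,612 − £3,300 = £147,312 remains.
The £145,532 per-incident cap binds; insurer pays £145,532.
Tenant's share is the uncovered remainder: £150,612 − £145,532 = £5,080.

£5,080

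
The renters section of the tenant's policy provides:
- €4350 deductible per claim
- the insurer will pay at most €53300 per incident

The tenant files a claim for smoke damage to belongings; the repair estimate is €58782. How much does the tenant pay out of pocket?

Subtract the deductible: €58782 − €4350 = €54432.
€54432 exceeds the €53300 limit, so the insurer pays the limit: €53300.
Out of pocket: €58782 − €53300 = €5482.

€5482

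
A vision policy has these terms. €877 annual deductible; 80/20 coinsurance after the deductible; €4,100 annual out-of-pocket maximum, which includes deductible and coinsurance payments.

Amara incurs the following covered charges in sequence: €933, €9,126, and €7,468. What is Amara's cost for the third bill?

Claim 1 — €933: deductible takes €877, €56 remains; member's 20% is €11.20. Member pays €888.20; OOP now €888.20.
Claim 2 — €9,126: 20% coinsurance on €9,126 = €1,825.20. Member owes €1,825.20 (running OOP €2,713.40).
Claim 3 — €7,468: 20% coinsurance on €7,468 = €1,493.60. Adding that to €2,713.40 gives €4,207, past the €4,100 cap; member pays only €4,100 − €2,713.40 = €1,386.60.

€1,386.60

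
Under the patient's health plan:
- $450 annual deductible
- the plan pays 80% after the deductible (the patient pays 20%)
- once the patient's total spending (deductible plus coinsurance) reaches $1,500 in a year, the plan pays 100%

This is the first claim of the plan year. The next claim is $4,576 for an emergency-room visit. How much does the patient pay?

Deductible not yet touched, so the first $450 of the bill goes to the deductible.
The remaining $4,126 (= $4,576 − $450) moves to coinsurance.
Coinsurance: $4,126 × 20% = $825.20.
That puts the patient's cost at $450 + $825.20 = $1,275.20 before any cap.
Cumulative spending $0 + $1,275.20 = $1,275.20 stays under the $1,500 maximum.

$1,275.20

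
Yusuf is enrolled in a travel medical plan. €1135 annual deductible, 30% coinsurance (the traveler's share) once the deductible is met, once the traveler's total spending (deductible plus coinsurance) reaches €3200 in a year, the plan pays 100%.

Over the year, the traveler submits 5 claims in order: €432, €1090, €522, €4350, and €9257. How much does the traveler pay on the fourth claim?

€1305

Claim 1 (€432): fully absorbed by the deductible. Cost to traveler: €432. OOP to date €432.
Claim 2 (€1090): deductible takes €703, €387 remains; coinsurance €387 × 30% = €116.10. Traveler pays €819.10; OOP now €1251.10.
Claim 3 (€522): deductible already satisfied, so traveler's share is 30% × €522 = €156.60. Cost to traveler: €156.60. OOP to date €1407.70.
Claim 4 (€4350): deductible already satisfied, so traveler's share is 30% × €4350 = €1305. Traveler owes €1305 (running OOP €2712.70).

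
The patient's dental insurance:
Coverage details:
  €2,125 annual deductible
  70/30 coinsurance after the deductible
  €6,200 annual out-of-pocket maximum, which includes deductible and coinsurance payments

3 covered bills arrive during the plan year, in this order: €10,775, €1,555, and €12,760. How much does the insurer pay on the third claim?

€11,746.50

Bill 1, €10,775: deductible takes €2,125, €8,650 remains; coinsurance €8,650 × 30% = €2,595. Patient pays €4,720; OOP now €4,720. Plan pays €10,775 − €4,720 = €6,055.
Bill 2, €1,555: deductible met; 30% of €1,555 = €466.50. Cost to patient: €466.50. OOP to date €5,186.50. Insurer: €1,555 − €466.50 = €1,088.50.
Bill 3, €12,760: deductible already satisfied, so patient's share is 30% × €12,760 = €3,828. OOP would hit €9,014.50 > €6,200, so the cap limits the patient to €6,200 − €5,186.50 = €1,013.50. Insurer: €12,760 − €1,013.50 = €11,746.50.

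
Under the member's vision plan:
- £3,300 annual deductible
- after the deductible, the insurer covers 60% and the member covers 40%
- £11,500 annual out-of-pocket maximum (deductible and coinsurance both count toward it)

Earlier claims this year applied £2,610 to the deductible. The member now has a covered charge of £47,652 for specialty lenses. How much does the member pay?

Remaining deductible: £3,300 − £2,610 = £690.
After the £690 deductible portion, £47,652 − £690 = £46,962 is subject to coinsurance.
Coinsurance: £46,962 × 40% = £18,784.80.
So the member owes £690 + £18,784.80 = £19,474.80 before any cap.
That would bring total out-of-pocket to £22,084.80, past the £11,500 cap. The member is capped at £11,500 − £2,610 = £8,890 on this claim.

£8,890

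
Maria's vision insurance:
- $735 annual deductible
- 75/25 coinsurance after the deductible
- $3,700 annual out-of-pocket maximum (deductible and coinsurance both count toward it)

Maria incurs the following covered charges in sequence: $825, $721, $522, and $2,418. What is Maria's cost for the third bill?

$130.50

Claim 1 — $825: $735 to deductible, leaving $90; member's 25% is $22.50. Cost to member: $757.50. OOP to date $757.50.
Claim 2 — $721: deductible already satisfied, so member's share is 25% × $721 = $180.25. Member pays $180.25; OOP now $937.75.
Claim 3 — $522: 25% coinsurance on $522 = $130.50. Member pays $130.50; OOP now $1,068.25.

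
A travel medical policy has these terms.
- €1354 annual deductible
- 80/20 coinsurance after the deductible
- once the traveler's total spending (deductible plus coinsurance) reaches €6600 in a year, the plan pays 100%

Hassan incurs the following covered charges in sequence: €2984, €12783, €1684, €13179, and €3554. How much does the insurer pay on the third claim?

€1347.20

#1 (€2984): deductible takes €1354, €1630 remains; 20% of €1630 = €326. Traveler owes €1680 (running OOP €1680). Plan pays €2984 − €1680 = €1304.
#2 (€12783): deductible already satisfied, so traveler's share is 20% × €12783 = €2556.60. Traveler pays €2556.60; OOP now €4236.60. Plan pays €12783 − €2556.60 = €10226.40.
#3 (€1684): 20% coinsurance on €1684 = €336.80. Traveler owes €336.80 (running OOP €4573.40). Insurer: €1684 − €336.80 = €1347.20.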